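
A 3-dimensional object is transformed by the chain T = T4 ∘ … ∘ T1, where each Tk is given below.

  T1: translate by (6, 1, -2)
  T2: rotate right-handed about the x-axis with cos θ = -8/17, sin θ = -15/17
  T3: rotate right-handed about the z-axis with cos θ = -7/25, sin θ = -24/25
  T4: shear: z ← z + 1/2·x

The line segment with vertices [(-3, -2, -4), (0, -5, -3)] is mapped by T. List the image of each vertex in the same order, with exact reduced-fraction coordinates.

image vertices: (-93/17, -26/17, 33/34), (-1746/425, -2147/425, 1627/425)

T1 translate by (6, 1, -2): (-3, -2, -4) → (3, -1, -6); (0, -5, -3) → (6, -4, -5)
T2 rotate right-handed about the x-axis with cos θ = -8/17, sin θ = -15/17: (3, -1, -6) → (3, -82/17, 63/17); (6, -4, -5) → (6, -43/17, 100/17)
T3 rotate right-handed about the z-axis with cos θ = -7/25, sin θ = -24/25: (3, -82/17, 63/17) → (-93/17, -26/17, 63/17); (6, -43/17, 100/17) → (-1746/425, -2147/425, 100/17)
T4 shear: z ← z + 1/2·x: (-93/17, -26/17, 63/17) → (-93/17, -26/17, 33/34); (-1746/425, -2147/425, 100/17) → (-1746/425, -2147/425, 1627/425)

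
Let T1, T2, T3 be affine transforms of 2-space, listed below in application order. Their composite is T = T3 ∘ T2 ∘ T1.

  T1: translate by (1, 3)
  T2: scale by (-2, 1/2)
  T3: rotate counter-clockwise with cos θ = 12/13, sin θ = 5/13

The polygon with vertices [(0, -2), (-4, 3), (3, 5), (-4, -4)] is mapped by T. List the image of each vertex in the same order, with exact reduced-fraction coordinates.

image vertices: (-53/26, -4/13), (57/13, 66/13), (-116/13, 8/13), (149/26, 24/13)

T1 translate by (1, 3): (0, -2) → (1, 1); (-4, 3) → (-3, 6); (3, 5) → (4, 8); (-4, -4) → (-3, -1)
T2 scale by (-2, 1/2): (1, 1) → (-2, 1/2); (-3, 6) → (6, 3); (4, 8) → (-8, 4); (-3, -1) → (6, -1/2)
T3 rotate counter-clockwise with cos θ = 12/13, sin θ = 5/13: (-2, 1/2) → (-53/26, -4/13); (6, 3) → (57/13, 66/13); (-8, 4) → (-116/13, 8/13); (6, -1/2) → (149/26, 24/13)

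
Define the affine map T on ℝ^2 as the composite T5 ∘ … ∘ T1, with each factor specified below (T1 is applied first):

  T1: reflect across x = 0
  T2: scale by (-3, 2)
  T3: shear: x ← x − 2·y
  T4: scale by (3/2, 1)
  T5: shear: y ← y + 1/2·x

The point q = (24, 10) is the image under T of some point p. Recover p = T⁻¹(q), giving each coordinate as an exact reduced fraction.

T1 = [-1 0 0; 0 1 0; 0 0 1]
T2·T1 = [3 0 0; 0 2 0; 0 0 1]
T3·…·T1 = [3 -4 0; 0 2 0; 0 0 1]
T4·…·T1 = [9/2 -6 0; 0 2 0; 0 0 1]
T5·…·T1 = [9/2 -6 0; 9/4 -1 0; 0 0 1]
det M = 9; M⁻¹ = [-1/9 2/3 0; -1/4 1/2 0; 0 0 1]
M⁻¹ · (24, 10)ᵀ = (4, -1)ᵀ

p = (4, -1)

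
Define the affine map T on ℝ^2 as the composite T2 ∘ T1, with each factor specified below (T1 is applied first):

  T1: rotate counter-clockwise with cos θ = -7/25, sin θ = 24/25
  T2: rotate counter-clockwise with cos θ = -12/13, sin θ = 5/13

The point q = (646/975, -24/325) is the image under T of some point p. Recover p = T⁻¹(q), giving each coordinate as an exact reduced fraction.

p = (0, 2/3)

T1 = [-7/25 -24/25 0; 24/25 -7/25 0; 0 0 1]
T2·T1 = [-36/325 323/325 0; -323/325 -36/325 0; 0 0 1]
det M = 1; M⁻¹ = [-36/325 -323/325 0; 323/325 -36/325 0; 0 0 1]
M⁻¹ · (646/975, -24/325)ᵀ = (0, 2/3)ᵀ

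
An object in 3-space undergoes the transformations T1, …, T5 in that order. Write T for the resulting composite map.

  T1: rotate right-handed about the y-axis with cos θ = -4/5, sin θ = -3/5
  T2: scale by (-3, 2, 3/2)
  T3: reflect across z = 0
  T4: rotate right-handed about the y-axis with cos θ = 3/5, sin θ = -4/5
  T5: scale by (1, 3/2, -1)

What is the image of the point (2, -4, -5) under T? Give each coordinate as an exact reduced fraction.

T(p) = (93/25, -12, 201/25)

T1 rotate right-handed about the y-axis with cos θ = -4/5, sin θ = -3/5: (2, -4, -5) → (7/5, -4, 26/5)
T2 scale by (-3, 2, 3/2): (7/5, -4, 26/5) → (-21/5, -8, 39/5)
T3 reflect across z = 0: (-21/5, -8, 39/5) → (-21/5, -8, -39/5)
T4 rotate right-handed about the y-axis with cos θ = 3/5, sin θ = -4/5: (-21/5, -8, -39/5) → (93/25, -8, -201/25)
T5 scale by (1, 3/2, -1): (93/25, -8, -201/25) → (93/25, -12, 201/25)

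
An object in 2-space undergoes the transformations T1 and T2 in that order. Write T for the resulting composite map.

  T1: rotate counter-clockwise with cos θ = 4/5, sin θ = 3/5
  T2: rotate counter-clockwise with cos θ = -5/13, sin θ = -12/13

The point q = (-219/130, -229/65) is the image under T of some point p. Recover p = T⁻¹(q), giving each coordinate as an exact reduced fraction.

p = (3, -5/2)

T1 = [4/5 -3/5 0; 3/5 4/5 0; 0 0 1]
T2·T1 = [16/65 63/65 0; -63/65 16/65 0; 0 0 1]
det M = 1; M⁻¹ = [16/65 -63/65 0; 63/65 16/65 0; 0 0 1]
M⁻¹ · (-219/130, -229/65)ᵀ = (3, -5/2)ᵀ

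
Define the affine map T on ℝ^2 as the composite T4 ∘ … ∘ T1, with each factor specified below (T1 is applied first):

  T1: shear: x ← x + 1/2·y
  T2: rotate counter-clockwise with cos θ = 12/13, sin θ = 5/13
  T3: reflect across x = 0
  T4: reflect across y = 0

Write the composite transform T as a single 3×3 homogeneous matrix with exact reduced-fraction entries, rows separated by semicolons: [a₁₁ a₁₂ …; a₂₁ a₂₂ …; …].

T1 = [1 1/2 0; 0 1 0; 0 0 1]
T2·T1 = [12/13 1/13 0; 5/13 29/26 0; 0 0 1]
T3·…·T1 = [-12/13 -1/13 0; 5/13 29/26 0; 0 0 1]
T4·…·T1 = [-12/13 -1/13 0; -5/13 -29/26 0; 0 0 1]

T = [-12/13 -1/13 0; -5/13 -29/26 0; 0 0 1]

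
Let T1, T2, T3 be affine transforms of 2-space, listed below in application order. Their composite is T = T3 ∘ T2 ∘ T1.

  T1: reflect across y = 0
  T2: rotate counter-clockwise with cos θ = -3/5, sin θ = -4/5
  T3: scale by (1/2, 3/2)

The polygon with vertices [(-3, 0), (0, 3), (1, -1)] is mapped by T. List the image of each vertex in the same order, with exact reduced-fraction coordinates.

T1 reflect across y = 0: (-3, 0) → (-3, 0); (0, 3) → (0, -3); (1, -1) → (1, 1)
T2 rotate counter-clockwise with cos θ = -3/5, sin θ = -4/5: (-3, 0) → (9/5, 12/5); (0, -3) → (-12/5, 9/5); (1, 1) → (1/5, -7/5)
T3 scale by (1/2, 3/2): (9/5, 12/5) → (9/10, 18/5); (-12/5, 9/5) → (-6/5, 27/10); (1/5, -7/5) → (1/10, -21/10)

image vertices: (9/10, 18/5), (-6/5, 27/10), (1/10, -21/10)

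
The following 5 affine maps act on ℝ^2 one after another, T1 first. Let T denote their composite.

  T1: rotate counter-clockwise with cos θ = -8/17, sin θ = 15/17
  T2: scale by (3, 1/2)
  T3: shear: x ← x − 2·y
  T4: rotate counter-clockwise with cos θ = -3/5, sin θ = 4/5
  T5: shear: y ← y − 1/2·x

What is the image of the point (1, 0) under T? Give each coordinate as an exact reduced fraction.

T(p) = (87/85, -222/85)

T1 rotate counter-clockwise with cos θ = -8/17, sin θ = 15/17: (1, 0) → (-8/17, 15/17)
T2 scale by (3, 1/2): (-8/17, 15/17) → (-24/17, 15/34)
T3 shear: x ← x − 2·y: (-24/17, 15/34) → (-39/17, 15/34)
T4 rotate counter-clockwise with cos θ = -3/5, sin θ = 4/5: (-39/17, 15/34) → (87/85, -21/10)
T5 shear: y ← y − 1/2·x: (87/85, -21/10) → (87/85, -222/85)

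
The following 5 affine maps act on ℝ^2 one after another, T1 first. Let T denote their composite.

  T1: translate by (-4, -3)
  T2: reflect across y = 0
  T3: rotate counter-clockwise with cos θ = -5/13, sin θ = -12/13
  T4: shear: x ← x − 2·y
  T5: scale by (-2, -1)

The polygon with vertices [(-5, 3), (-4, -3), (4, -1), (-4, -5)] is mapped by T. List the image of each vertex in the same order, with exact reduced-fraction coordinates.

T1 translate by (-4, -3): (-5, 3) → (-9, 0); (-4, -3) → (-8, -6); (4, -1) → (0, -4); (-4, -5) → (-8, -8)
T2 reflect across y = 0: (-9, 0) → (-9, 0); (-8, -6) → (-8, 6); (0, -4) → (0, 4); (-8, -8) → (-8, 8)
T3 rotate counter-clockwise with cos θ = -5/13, sin θ = -12/13: (-9, 0) → (45/13, 108/13); (-8, 6) → (112/13, 66/13); (0, 4) → (48/13, -20/13); (-8, 8) → (136/13, 56/13)
T4 shear: x ← x − 2·y: (45/13, 108/13) → (-171/13, 108/13); (112/13, 66/13) → (-20/13, 66/13); (48/13, -20/13) → (88/13, -20/13); (136/13, 56/13) → (24/13, 56/13)
T5 scale by (-2, -1): (-171/13, 108/13) → (342/13, -108/13); (-20/13, 66/13) → (40/13, -66/13); (88/13, -20/13) → (-176/13, 20/13); (24/13, 56/13) → (-48/13, -56/13)

image vertices: (342/13, -108/13), (40/13, -66/13), (-176/13, 20/13), (-48/13, -56/13)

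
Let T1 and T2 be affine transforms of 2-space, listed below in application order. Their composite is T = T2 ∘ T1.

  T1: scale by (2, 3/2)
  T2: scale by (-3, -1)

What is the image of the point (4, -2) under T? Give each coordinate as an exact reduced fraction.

T1 scale by (2, 3/2): (4, -2) → (8, -3)
T2 scale by (-3, -1): (8, -3) → (-24, 3)

T(p) = (-24, 3)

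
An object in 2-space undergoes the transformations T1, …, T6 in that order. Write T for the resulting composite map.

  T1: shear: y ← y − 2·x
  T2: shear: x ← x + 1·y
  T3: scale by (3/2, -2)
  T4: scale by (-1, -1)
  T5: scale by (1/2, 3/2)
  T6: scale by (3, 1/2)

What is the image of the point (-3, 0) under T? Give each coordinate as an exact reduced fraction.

T1 shear: y ← y − 2·x: (-3, 0) → (-3, 6)
T2 shear: x ← x + 1·y: (-3, 6) → (3, 6)
T3 scale by (3/2, -2): (3, 6) → (9/2, -12)
T4 scale by (-1, -1): (9/2, -12) → (-9/2, 12)
T5 scale by (1/2, 3/2): (-9/2, 12) → (-9/4, 18)
T6 scale by (3, 1/2): (-9/4, 18) → (-27/4, 9)

T(p) = (-27/4, 9)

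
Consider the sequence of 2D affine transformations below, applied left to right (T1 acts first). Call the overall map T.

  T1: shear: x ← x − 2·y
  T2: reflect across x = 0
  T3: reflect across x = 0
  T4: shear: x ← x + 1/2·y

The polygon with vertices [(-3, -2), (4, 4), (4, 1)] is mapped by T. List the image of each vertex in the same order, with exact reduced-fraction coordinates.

T1 shear: x ← x − 2·y: (-3, -2) → (1, -2); (4, 4) → (-4, 4); (4, 1) → (2, 1)
T2 reflect across x = 0: (1, -2) → (-1, -2); (-4, 4) → (4, 4); (2, 1) → (-2, 1)
T3 reflect across x = 0: (-1, -2) → (1, -2); (4, 4) → (-4, 4); (-2, 1) → (2, 1)
T4 shear: x ← x + 1/2·y: (1, -2) → (0, -2); (-4, 4) → (-2, 4); (2, 1) → (5/2, 1)

image vertices: (0, -2), (-2, 4), (5/2, 1)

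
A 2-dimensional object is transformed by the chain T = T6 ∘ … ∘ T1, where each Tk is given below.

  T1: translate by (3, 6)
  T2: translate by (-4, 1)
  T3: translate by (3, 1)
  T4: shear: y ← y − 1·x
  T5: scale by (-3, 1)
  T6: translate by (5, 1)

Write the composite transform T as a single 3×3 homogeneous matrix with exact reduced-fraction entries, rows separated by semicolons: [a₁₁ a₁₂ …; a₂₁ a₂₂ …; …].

T1 = [1 0 3; 0 1 6; 0 0 1]
T2·T1 = [1 0 -1; 0 1 7; 0 0 1]
T3·…·T1 = [1 0 2; 0 1 8; 0 0 1]
T4·…·T1 = [1 0 2; -1 1 6; 0 0 1]
T5·…·T1 = [-3 0 -6; -1 1 6; 0 0 1]
T6·…·T1 = [-3 0 -1; -1 1 7; 0 0 1]

T = [-3 0 -1; -1 1 7; 0 0 1]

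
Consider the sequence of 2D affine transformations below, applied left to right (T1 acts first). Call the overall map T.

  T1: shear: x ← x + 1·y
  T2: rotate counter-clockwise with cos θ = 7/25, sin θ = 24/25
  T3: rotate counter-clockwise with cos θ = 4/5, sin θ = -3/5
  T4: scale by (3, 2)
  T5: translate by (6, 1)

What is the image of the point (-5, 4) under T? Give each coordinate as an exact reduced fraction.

T(p) = (-18/5, 31/5)

T1 shear: x ← x + 1·y: (-5, 4) → (-1, 4)
T2 rotate counter-clockwise with cos θ = 7/25, sin θ = 24/25: (-1, 4) → (-103/25, 4/25)
T3 rotate counter-clockwise with cos θ = 4/5, sin θ = -3/5: (-103/25, 4/25) → (-16/5, 13/5)
T4 scale by (3, 2): (-16/5, 13/5) → (-48/5, 26/5)
T5 translate by (6, 1): (-48/5, 26/5) → (-18/5, 31/5)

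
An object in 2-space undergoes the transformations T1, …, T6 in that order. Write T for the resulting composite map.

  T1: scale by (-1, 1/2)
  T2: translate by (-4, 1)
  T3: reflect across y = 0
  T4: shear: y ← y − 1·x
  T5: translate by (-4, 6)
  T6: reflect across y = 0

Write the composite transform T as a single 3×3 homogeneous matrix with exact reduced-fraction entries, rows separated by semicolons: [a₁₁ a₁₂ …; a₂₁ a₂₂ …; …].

T1 = [-1 0 0; 0 1/2 0; 0 0 1]
T2·T1 = [-1 0 -4; 0 1/2 1; 0 0 1]
T3·…·T1 = [-1 0 -4; 0 -1/2 -1; 0 0 1]
T4·…·T1 = [-1 0 -4; 1 -1/2 3; 0 0 1]
T5·…·T1 = [-1 0 -8; 1 -1/2 9; 0 0 1]
T6·…·T1 = [-1 0 -8; -1 1/2 -9; 0 0 1]

T = [-1 0 -8; -1 1/2 -9; 0 0 1]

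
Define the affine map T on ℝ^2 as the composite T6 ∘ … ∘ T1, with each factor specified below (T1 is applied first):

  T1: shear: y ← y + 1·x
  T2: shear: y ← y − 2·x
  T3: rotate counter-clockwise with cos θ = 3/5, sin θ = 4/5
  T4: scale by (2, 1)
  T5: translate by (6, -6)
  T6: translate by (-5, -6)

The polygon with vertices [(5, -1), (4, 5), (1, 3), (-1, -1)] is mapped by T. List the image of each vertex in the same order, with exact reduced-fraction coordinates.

T1 shear: y ← y + 1·x: (5, -1) → (5, 4); (4, 5) → (4, 9); (1, 3) → (1, 4); (-1, -1) → (-1, -2)
T2 shear: y ← y − 2·x: (5, 4) → (5, -6); (4, 9) → (4, 1); (1, 4) → (1, 2); (-1, -2) → (-1, 0)
T3 rotate counter-clockwise with cos θ = 3/5, sin θ = 4/5: (5, -6) → (39/5, 2/5); (4, 1) → (8/5, 19/5); (1, 2) → (-1, 2); (-1, 0) → (-3/5, -4/5)
T4 scale by (2, 1): (39/5, 2/5) → (78/5, 2/5); (8/5, 19/5) → (16/5, 19/5); (-1, 2) → (-2, 2); (-3/5, -4/5) → (-6/5, -4/5)
T5 translate by (6, -6): (78/5, 2/5) → (108/5, -28/5); (16/5, 19/5) → (46/5, -11/5); (-2, 2) → (4, -4); (-6/5, -4/5) → (24/5, -34/5)
T6 translate by (-5, -6): (108/5, -28/5) → (83/5, -58/5); (46/5, -11/5) → (21/5, -41/5); (4, -4) → (-1, -10); (24/5, -34/5) → (-1/5, -64/5)

image vertices: (83/5, -58/5), (21/5, -41/5), (-1, -10), (-1/5, -64/5)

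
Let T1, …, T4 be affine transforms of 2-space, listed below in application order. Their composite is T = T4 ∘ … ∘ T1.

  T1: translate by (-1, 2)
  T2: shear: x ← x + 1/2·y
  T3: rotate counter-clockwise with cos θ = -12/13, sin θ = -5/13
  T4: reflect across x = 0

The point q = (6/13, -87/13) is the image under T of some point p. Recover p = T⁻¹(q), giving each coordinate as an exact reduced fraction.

T1 = [1 0 -1; 0 1 2; 0 0 1]
T2·T1 = [1 1/2 0; 0 1 2; 0 0 1]
T3·…·T1 = [-12/13 -1/13 10/13; -5/13 -29/26 -24/13; 0 0 1]
T4·…·T1 = [12/13 1/13 -10/13; -5/13 -29/26 -24/13; 0 0 1]
det M = -1; M⁻¹ = [29/26 1/13 1; -5/13 -12/13 -2; 0 0 1]
M⁻¹ · (6/13, -87/13)ᵀ = (1, 4)ᵀ

p = (1, 4)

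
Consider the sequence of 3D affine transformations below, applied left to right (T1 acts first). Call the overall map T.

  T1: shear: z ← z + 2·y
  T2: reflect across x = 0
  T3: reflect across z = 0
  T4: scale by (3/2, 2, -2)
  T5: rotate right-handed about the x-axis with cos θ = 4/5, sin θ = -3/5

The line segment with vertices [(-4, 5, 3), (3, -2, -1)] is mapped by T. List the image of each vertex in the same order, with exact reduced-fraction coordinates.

T1 shear: z ← z + 2·y: (-4, 5, 3) → (-4, 5, 13); (3, -2, -1) → (3, -2, -5)
T2 reflect across x = 0: (-4, 5, 13) → (4, 5, 13); (3, -2, -5) → (-3, -2, -5)
T3 reflect across z = 0: (4, 5, 13) → (4, 5, -13); (-3, -2, -5) → (-3, -2, 5)
T4 scale by (3/2, 2, -2): (4, 5, -13) → (6, 10, 26); (-3, -2, 5) → (-9/2, -4, -10)
T5 rotate right-handed about the x-axis with cos θ = 4/5, sin θ = -3/5: (6, 10, 26) → (6, 118/5, 74/5); (-9/2, -4, -10) → (-9/2, -46/5, -28/5)

image vertices: (6, 118/5, 74/5), (-9/2, -46/5, -28/5)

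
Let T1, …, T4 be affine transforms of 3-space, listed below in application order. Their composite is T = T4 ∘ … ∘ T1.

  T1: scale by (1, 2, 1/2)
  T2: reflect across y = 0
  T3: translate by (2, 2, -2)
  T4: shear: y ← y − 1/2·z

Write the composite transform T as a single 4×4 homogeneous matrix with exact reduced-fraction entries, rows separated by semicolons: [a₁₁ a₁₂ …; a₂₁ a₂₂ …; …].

T1 = [1 0 0 0; 0 2 0 0; 0 0 1/2 0; 0 0 0 1]
T2·T1 = [1 0 0 0; 0 -2 0 0; 0 0 1/2 0; 0 0 0 1]
T3·…·T1 = [1 0 0 2; 0 -2 0 2; 0 0 1/2 -2; 0 0 0 1]
T4·…·T1 = [1 0 0 2; 0 -2 -1/4 3; 0 0 1/2 -2; 0 0 0 1]

T = [1 0 0 2; 0 -2 -1/4 3; 0 0 1/2 -2; 0 0 0 1]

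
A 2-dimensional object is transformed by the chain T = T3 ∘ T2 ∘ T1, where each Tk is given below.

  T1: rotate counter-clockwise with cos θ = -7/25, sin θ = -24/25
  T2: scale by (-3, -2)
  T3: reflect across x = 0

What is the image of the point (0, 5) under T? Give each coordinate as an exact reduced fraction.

T(p) = (72/5, 14/5)

T1 rotate counter-clockwise with cos θ = -7/25, sin θ = -24/25: (0, 5) → (24/5, -7/5)
T2 scale by (-3, -2): (24/5, -7/5) → (-72/5, 14/5)
T3 reflect across x = 0: (-72/5, 14/5) → (72/5, 14/5)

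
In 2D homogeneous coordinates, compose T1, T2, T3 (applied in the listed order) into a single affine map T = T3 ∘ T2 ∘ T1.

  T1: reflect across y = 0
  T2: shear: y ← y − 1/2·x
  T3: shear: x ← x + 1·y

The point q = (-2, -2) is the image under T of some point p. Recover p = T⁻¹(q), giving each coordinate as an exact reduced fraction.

p = (0, 2)

T1 = [1 0 0; 0 -1 0; 0 0 1]
T2·T1 = [1 0 0; -1/2 -1 0; 0 0 1]
T3·…·T1 = [1/2 -1 0; -1/2 -1 0; 0 0 1]
det M = -1; M⁻¹ = [1 -1 0; -1/2 -1/2 0; 0 0 1]
M⁻¹ · (-2, -2)ᵀ = (0, 2)ᵀ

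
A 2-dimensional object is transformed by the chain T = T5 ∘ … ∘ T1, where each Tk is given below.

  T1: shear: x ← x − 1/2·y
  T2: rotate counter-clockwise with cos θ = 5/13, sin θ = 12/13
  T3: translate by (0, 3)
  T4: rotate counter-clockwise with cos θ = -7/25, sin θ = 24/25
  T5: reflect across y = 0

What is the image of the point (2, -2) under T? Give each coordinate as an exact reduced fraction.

T1 shear: x ← x − 1/2·y: (2, -2) → (3, -2)
T2 rotate counter-clockwise with cos θ = 5/13, sin θ = 12/13: (3, -2) → (3, 2)
T3 translate by (0, 3): (3, 2) → (3, 5)
T4 rotate counter-clockwise with cos θ = -7/25, sin θ = 24/25: (3, 5) → (-141/25, 37/25)
T5 reflect across y = 0: (-141/25, 37/25) → (-141/25, -37/25)

T(p) = (-141/25, -37/25)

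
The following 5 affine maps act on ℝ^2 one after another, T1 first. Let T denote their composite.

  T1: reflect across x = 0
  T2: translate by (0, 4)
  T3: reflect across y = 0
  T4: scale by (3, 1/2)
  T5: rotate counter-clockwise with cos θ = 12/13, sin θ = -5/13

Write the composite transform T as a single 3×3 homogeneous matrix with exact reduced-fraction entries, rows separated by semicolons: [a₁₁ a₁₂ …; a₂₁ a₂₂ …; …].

T = [-36/13 -5/26 -10/13; 15/13 -6/13 -24/13; 0 0 1]

T1 = [-1 0 0; 0 1 0; 0 0 1]
T2·T1 = [-1 0 0; 0 1 4; 0 0 1]
T3·…·T1 = [-1 0 0; 0 -1 -4; 0 0 1]
T4·…·T1 = [-3 0 0; 0 -1/2 -2; 0 0 1]
T5·…·T1 = [-36/13 -5/26 -10/13; 15/13 -6/13 -24/13; 0 0 1]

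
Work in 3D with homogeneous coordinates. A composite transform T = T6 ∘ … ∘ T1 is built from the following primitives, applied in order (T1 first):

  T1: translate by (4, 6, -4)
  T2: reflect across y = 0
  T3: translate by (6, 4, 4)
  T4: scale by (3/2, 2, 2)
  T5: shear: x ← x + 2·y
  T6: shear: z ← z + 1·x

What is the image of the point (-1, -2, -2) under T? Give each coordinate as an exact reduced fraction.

T(p) = (27/2, 0, 19/2)

T1 translate by (4, 6, -4): (-1, -2, -2) → (3, 4, -6)
T2 reflect across y = 0: (3, 4, -6) → (3, -4, -6)
T3 translate by (6, 4, 4): (3, -4, -6) → (9, 0, -2)
T4 scale by (3/2, 2, 2): (9, 0, -2) → (27/2, 0, -4)
T5 shear: x ← x + 2·y: (27/2, 0, -4) → (27/2, 0, -4)
T6 shear: z ← z + 1·x: (27/2, 0, -4) → (27/2, 0, 19/2)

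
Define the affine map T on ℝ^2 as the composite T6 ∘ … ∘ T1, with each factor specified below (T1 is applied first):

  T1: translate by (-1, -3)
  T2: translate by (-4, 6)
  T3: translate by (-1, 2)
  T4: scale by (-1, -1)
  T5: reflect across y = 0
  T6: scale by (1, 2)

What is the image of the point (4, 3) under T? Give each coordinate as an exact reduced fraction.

T(p) = (2, 16)

T1 translate by (-1, -3): (4, 3) → (3, 0)
T2 translate by (-4, 6): (3, 0) → (-1, 6)
T3 translate by (-1, 2): (-1, 6) → (-2, 8)
T4 scale by (-1, -1): (-2, 8) → (2, -8)
T5 reflect across y = 0: (2, -8) → (2, 8)
T6 scale by (1, 2): (2, 8) → (2, 16)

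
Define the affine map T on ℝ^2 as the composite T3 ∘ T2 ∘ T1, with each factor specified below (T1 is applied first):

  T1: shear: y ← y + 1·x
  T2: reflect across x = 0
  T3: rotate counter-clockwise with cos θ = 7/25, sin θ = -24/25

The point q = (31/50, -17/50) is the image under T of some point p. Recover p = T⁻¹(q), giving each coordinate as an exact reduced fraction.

T1 = [1 0 0; 1 1 0; 0 0 1]
T2·T1 = [-1 0 0; 1 1 0; 0 0 1]
T3·…·T1 = [17/25 24/25 0; 31/25 7/25 0; 0 0 1]
det M = -1; M⁻¹ = [-7/25 24/25 0; 31/25 -17/25 0; 0 0 1]
M⁻¹ · (31/50, -17/50)ᵀ = (-1/2, 1)ᵀ

p = (-1/2, 1)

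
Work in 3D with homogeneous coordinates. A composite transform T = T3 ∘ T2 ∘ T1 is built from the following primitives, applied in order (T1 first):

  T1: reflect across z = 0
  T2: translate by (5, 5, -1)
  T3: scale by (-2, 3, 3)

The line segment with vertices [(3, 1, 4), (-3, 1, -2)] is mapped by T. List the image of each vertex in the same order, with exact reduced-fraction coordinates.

image vertices: (-16, 18, -15), (-4, 18, 3)

T1 reflect across z = 0: (3, 1, 4) → (3, 1, -4); (-3, 1, -2) → (-3, 1, 2)
T2 translate by (5, 5, -1): (3, 1, -4) → (8, 6, -5); (-3, 1, 2) → (2, 6, 1)
T3 scale by (-2, 3, 3): (8, 6, -5) → (-16, 18, -15); (2, 6, 1) → (-4, 18, 3)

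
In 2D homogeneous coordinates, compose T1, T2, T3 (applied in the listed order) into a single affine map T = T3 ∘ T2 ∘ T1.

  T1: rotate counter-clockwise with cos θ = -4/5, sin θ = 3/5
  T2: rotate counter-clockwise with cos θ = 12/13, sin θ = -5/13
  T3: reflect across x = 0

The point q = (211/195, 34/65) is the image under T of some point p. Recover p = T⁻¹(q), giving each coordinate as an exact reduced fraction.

T1 = [-4/5 -3/5 0; 3/5 -4/5 0; 0 0 1]
T2·T1 = [-33/65 -56/65 0; 56/65 -33/65 0; 0 0 1]
T3·…·T1 = [33/65 56/65 0; 56/65 -33/65 0; 0 0 1]
det M = -1; M⁻¹ = [33/65 56/65 0; 56/65 -33/65 0; 0 0 1]
M⁻¹ · (211/195, 34/65)ᵀ = (1, 2/3)ᵀ

p = (1, 2/3)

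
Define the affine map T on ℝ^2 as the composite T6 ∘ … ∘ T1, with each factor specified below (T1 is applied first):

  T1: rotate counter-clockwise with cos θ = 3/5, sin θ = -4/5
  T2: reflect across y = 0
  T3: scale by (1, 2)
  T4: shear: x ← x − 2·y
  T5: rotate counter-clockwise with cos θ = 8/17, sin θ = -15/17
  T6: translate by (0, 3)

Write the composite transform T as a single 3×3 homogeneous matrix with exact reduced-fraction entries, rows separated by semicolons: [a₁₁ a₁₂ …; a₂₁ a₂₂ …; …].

T1 = [3/5 4/5 0; -4/5 3/5 0; 0 0 1]
T2·T1 = [3/5 4/5 0; 4/5 -3/5 0; 0 0 1]
T3·…·T1 = [3/5 4/5 0; 8/5 -6/5 0; 0 0 1]
T4·…·T1 = [-13/5 16/5 0; 8/5 -6/5 0; 0 0 1]
T5·…·T1 = [16/85 38/85 0; 259/85 -288/85 0; 0 0 1]
T6·…·T1 = [16/85 38/85 0; 259/85 -288/85 3; 0 0 1]

T = [16/85 38/85 0; 259/85 -288/85 3; 0 0 1]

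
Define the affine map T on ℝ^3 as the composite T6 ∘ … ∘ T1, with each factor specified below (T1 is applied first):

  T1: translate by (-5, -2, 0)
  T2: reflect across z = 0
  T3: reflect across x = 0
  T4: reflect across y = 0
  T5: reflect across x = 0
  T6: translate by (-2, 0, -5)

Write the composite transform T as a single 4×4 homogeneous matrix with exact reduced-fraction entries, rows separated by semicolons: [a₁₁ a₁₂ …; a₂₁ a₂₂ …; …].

T1 = [1 0 0 -5; 0 1 0 -2; 0 0 1 0; 0 0 0 1]
T2·T1 = [1 0 0 -5; 0 1 0 -2; 0 0 -1 0; 0 0 0 1]
T3·…·T1 = [-1 0 0 5; 0 1 0 -2; 0 0 -1 0; 0 0 0 1]
T4·…·T1 = [-1 0 0 5; 0 -1 0 2; 0 0 -1 0; 0 0 0 1]
T5·…·T1 = [1 0 0 -5; 0 -1 0 2; 0 0 -1 0; 0 0 0 1]
T6·…·T1 = [1 0 0 -7; 0 -1 0 2; 0 0 -1 -5; 0 0 0 1]

T = [1 0 0 -7; 0 -1 0 2; 0 0 -1 -5; 0 0 0 1]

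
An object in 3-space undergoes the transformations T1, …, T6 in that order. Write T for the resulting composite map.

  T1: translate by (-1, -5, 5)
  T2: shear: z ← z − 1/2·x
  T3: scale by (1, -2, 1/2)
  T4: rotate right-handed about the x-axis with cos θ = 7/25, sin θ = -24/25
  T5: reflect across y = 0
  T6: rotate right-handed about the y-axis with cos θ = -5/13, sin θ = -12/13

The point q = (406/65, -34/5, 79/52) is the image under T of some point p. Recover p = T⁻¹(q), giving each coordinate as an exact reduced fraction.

T1 = [1 0 0 -1; 0 1 0 -5; 0 0 1 5; 0 0 0 1]
T2·T1 = [1 0 0 -1; 0 1 0 -5; -1/2 0 1 11/2; 0 0 0 1]
T3·…·T1 = [1 0 0 -1; 0 -2 0 10; -1/4 0 1/2 11/4; 0 0 0 1]
T4·…·T1 = [1 0 0 -1; -6/25 -14/25 12/25 136/25; -7/100 48/25 7/50 -883/100; 0 0 0 1]
T5·…·T1 = [1 0 0 -1; 6/25 14/25 -12/25 -136/25; -7/100 48/25 7/50 -883/100; 0 0 0 1]
T6·…·T1 = [-8/25 -576/325 -42/325 2774/325; 6/25 14/25 -12/25 -136/25; 19/20 -48/65 -7/130 643/260; 0 0 0 1]
det M = 1; M⁻¹ = [-5/13 0 12/13 1; -144/325 7/50 -12/65 5; -461/650 -48/25 16/65 -5; 0 0 0 1]
M⁻¹ · (406/65, -34/5, 79/52)ᵀ = (0, 1, 4)ᵀ

p = (0, 1, 4)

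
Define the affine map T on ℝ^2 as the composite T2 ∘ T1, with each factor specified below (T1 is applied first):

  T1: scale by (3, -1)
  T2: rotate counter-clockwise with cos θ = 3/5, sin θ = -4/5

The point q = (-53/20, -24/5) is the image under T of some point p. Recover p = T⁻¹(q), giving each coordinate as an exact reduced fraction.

T1 = [3 0 0; 0 -1 0; 0 0 1]
T2·T1 = [9/5 -4/5 0; -12/5 -3/5 0; 0 0 1]
det M = -3; M⁻¹ = [1/5 -4/15 0; -4/5 -3/5 0; 0 0 1]
M⁻¹ · (-53/20, -24/5)ᵀ = (3/4, 5)ᵀ

p = (3/4, 5)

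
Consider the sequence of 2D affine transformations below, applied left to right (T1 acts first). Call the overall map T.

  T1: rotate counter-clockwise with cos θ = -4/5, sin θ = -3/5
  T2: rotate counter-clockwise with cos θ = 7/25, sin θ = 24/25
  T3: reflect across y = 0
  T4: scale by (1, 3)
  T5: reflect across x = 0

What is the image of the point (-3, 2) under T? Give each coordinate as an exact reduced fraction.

T(p) = (-102/125, -1317/125)

T1 rotate counter-clockwise with cos θ = -4/5, sin θ = -3/5: (-3, 2) → (18/5, 1/5)
T2 rotate counter-clockwise with cos θ = 7/25, sin θ = 24/25: (18/5, 1/5) → (102/125, 439/125)
T3 reflect across y = 0: (102/125, 439/125) → (102/125, -439/125)
T4 scale by (1, 3): (102/125, -439/125) → (102/125, -1317/125)
T5 reflect across x = 0: (102/125, -1317/125) → (-102/125, -1317/125)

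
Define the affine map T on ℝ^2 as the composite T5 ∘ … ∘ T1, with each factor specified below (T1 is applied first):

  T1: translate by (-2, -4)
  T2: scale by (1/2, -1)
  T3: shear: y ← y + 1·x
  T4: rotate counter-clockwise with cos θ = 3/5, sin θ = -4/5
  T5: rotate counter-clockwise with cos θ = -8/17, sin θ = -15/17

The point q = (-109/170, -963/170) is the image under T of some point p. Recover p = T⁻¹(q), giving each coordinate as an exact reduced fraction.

T1 = [1 0 -2; 0 1 -4; 0 0 1]
T2·T1 = [1/2 0 -1; 0 -1 4; 0 0 1]
T3·…·T1 = [1/2 0 -1; 1/2 -1 3; 0 0 1]
T4·…·T1 = [7/10 -4/5 9/5; -1/10 -3/5 13/5; 0 0 1]
T5·…·T1 = [-71/170 -13/85 123/85; -97/170 84/85 -239/85; 0 0 1]
det M = -1/2; M⁻¹ = [-168/85 -26/85 2; -97/85 71/85 4; 0 0 1]
M⁻¹ · (-109/170, -963/170)ᵀ = (5, 0)ᵀ

p = (5, 0)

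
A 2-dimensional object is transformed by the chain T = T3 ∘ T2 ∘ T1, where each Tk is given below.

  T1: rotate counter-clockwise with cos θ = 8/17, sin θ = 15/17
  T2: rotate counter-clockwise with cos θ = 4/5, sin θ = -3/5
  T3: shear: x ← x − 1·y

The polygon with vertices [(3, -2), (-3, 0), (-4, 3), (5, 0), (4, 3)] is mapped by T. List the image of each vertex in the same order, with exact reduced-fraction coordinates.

image vertices: (349/85, -46/85), (-123/85, -108/85), (-503/85, 87/85), (41/17, 36/17), (-35/17, 75/17)

T1 rotate counter-clockwise with cos θ = 8/17, sin θ = 15/17: (3, -2) → (54/17, 29/17); (-3, 0) → (-24/17, -45/17); (-4, 3) → (-77/17, -36/17); (5, 0) → (40/17, 75/17); (4, 3) → (-13/17, 84/17)
T2 rotate counter-clockwise with cos θ = 4/5, sin θ = -3/5: (54/17, 29/17) → (303/85, -46/85); (-24/17, -45/17) → (-231/85, -108/85); (-77/17, -36/17) → (-416/85, 87/85); (40/17, 75/17) → (77/17, 36/17); (-13/17, 84/17) → (40/17, 75/17)
T3 shear: x ← x − 1·y: (303/85, -46/85) → (349/85, -46/85); (-231/85, -108/85) → (-123/85, -108/85); (-416/85, 87/85) → (-503/85, 87/85); (77/17, 36/17) → (41/17, 36/17); (40/17, 75/17) → (-35/17, 75/17)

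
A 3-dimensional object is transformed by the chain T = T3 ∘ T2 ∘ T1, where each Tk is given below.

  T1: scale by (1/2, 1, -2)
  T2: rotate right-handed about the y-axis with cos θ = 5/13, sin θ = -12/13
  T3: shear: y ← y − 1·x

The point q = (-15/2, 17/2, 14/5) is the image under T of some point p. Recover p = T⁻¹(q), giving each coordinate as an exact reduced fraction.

T1 = [1/2 0 0 0; 0 1 0 0; 0 0 -2 0; 0 0 0 1]
T2·T1 = [5/26 0 24/13 0; 0 1 0 0; 6/13 0 -10/13 0; 0 0 0 1]
T3·…·T1 = [5/26 0 24/13 0; -5/26 1 -24/13 0; 6/13 0 -10/13 0; 0 0 0 1]
det M = -1; M⁻¹ = [10/13 0 24/13 0; 1 1 0 0; 6/13 0 -5/26 0; 0 0 0 1]
M⁻¹ · (-15/2, 17/2, 14/5)ᵀ = (-3/5, 1, -4)ᵀ

p = (-3/5, 1, -4)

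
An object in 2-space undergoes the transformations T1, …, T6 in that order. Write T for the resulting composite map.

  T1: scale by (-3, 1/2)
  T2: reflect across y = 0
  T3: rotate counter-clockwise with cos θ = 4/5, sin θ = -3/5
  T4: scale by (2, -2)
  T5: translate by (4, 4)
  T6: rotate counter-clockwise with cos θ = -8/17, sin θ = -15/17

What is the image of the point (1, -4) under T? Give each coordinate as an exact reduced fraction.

T1 scale by (-3, 1/2): (1, -4) → (-3, -2)
T2 reflect across y = 0: (-3, -2) → (-3, 2)
T3 rotate counter-clockwise with cos θ = 4/5, sin θ = -3/5: (-3, 2) → (-6/5, 17/5)
T4 scale by (2, -2): (-6/5, 17/5) → (-12/5, -34/5)
T5 translate by (4, 4): (-12/5, -34/5) → (8/5, -14/5)
T6 rotate counter-clockwise with cos θ = -8/17, sin θ = -15/17: (8/5, -14/5) → (-274/85, -8/85)

T(p) = (-274/85, -8/85)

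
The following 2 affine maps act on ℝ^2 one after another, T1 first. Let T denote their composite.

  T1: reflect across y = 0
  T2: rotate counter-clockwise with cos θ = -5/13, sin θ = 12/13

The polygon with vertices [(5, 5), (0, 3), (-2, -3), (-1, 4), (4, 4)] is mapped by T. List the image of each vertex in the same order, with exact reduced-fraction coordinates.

image vertices: (35/13, 85/13), (36/13, 15/13), (-2, -3), (53/13, 8/13), (28/13, 68/13)

T1 reflect across y = 0: (5, 5) → (5, -5); (0, 3) → (0, -3); (-2, -3) → (-2, 3); (-1, 4) → (-1, -4); (4, 4) → (4, -4)
T2 rotate counter-clockwise with cos θ = -5/13, sin θ = 12/13: (5, -5) → (35/13, 85/13); (0, -3) → (36/13, 15/13); (-2, 3) → (-2, -3); (-1, -4) → (53/13, 8/13); (4, -4) → (28/13, 68/13)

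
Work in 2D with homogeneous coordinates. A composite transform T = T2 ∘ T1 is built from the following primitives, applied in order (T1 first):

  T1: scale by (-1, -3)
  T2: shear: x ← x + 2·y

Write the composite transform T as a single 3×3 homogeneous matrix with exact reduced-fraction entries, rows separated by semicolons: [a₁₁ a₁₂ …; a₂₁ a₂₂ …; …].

T = [-1 -6 0; 0 -3 0; 0 0 1]

T1 = [-1 0 0; 0 -3 0; 0 0 1]
T2·T1 = [-1 -6 0; 0 -3 0; 0 0 1]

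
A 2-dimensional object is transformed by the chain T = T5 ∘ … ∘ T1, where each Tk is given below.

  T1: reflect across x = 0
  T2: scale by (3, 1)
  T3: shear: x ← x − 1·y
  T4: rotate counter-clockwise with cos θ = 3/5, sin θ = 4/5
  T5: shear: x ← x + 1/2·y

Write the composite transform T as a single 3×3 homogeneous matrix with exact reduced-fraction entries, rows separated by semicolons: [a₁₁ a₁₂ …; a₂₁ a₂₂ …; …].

T1 = [-1 0 0; 0 1 0; 0 0 1]
T2·T1 = [-3 0 0; 0 1 0; 0 0 1]
T3·…·T1 = [-3 -1 0; 0 1 0; 0 0 1]
T4·…·T1 = [-9/5 -7/5 0; -12/5 -1/5 0; 0 0 1]
T5·…·T1 = [-3 -3/2 0; -12/5 -1/5 0; 0 0 1]

T = [-3 -3/2 0; -12/5 -1/5 0; 0 0 1]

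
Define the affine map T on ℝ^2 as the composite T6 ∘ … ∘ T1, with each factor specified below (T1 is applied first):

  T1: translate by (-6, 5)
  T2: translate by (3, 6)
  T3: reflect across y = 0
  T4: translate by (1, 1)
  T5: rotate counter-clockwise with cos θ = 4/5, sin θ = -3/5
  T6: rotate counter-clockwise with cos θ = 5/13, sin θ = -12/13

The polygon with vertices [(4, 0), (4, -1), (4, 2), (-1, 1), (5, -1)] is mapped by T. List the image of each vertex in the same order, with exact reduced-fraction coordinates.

T1 translate by (-6, 5): (4, 0) → (-2, 5); (4, -1) → (-2, 4); (4, 2) → (-2, 7); (-1, 1) → (-7, 6); (5, -1) → (-1, 4)
T2 translate by (3, 6): (-2, 5) → (1, 11); (-2, 4) → (1, 10); (-2, 7) → (1, 13); (-7, 6) → (-4, 12); (-1, 4) → (2, 10)
T3 reflect across y = 0: (1, 11) → (1, -11); (1, 10) → (1, -10); (1, 13) → (1, -13); (-4, 12) → (-4, -12); (2, 10) → (2, -10)
T4 translate by (1, 1): (1, -11) → (2, -10); (1, -10) → (2, -9); (1, -13) → (2, -12); (-4, -12) → (-3, -11); (2, -10) → (3, -9)
T5 rotate counter-clockwise with cos θ = 4/5, sin θ = -3/5: (2, -10) → (-22/5, -46/5); (2, -9) → (-19/5, -42/5); (2, -12) → (-28/5, -54/5); (-3, -11) → (-9, -7); (3, -9) → (-3, -9)
T6 rotate counter-clockwise with cos θ = 5/13, sin θ = -12/13: (-22/5, -46/5) → (-662/65, 34/65); (-19/5, -42/5) → (-599/65, 18/65); (-28/5, -54/5) → (-788/65, 66/65); (-9, -7) → (-129/13, 73/13); (-3, -9) → (-123/13, -9/13)

image vertices: (-662/65, 34/65), (-599/65, 18/65), (-788/65, 66/65), (-129/13, 73/13), (-123/13, -9/13)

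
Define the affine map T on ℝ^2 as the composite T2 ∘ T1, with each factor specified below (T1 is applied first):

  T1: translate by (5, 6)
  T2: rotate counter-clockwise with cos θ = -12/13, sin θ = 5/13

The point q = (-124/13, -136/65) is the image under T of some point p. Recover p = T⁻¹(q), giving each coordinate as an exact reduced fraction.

T1 = [1 0 5; 0 1 6; 0 0 1]
T2·T1 = [-12/13 -5/13 -90/13; 5/13 -12/13 -47/13; 0 0 1]
det M = 1; M⁻¹ = [-12/13 5/13 -5; -5/13 -12/13 -6; 0 0 1]
M⁻¹ · (-124/13, -136/65)ᵀ = (3, -2/5)ᵀ

p = (3, -2/5)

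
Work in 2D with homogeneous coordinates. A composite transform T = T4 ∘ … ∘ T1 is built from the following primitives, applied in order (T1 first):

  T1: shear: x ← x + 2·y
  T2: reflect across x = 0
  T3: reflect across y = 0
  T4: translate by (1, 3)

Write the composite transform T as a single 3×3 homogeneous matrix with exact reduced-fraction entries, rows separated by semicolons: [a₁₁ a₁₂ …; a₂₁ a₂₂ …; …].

T1 = [1 2 0; 0 1 0; 0 0 1]
T2·T1 = [-1 -2 0; 0 1 0; 0 0 1]
T3·…·T1 = [-1 -2 0; 0 -1 0; 0 0 1]
T4·…·T1 = [-1 -2 1; 0 -1 3; 0 0 1]

T = [-1 -2 1; 0 -1 3; 0 0 1]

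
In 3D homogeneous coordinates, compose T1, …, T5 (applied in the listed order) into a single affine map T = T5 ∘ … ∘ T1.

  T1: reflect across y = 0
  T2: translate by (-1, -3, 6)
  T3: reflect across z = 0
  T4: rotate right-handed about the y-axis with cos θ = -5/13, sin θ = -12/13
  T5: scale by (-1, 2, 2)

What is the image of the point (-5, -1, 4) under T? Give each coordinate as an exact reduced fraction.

T(p) = (-150/13, -4, -44/13)

T1 reflect across y = 0: (-5, -1, 4) → (-5, 1, 4)
T2 translate by (-1, -3, 6): (-5, 1, 4) → (-6, -2, 10)
T3 reflect across z = 0: (-6, -2, 10) → (-6, -2, -10)
T4 rotate right-handed about the y-axis with cos θ = -5/13, sin θ = -12/13: (-6, -2, -10) → (150/13, -2, -22/13)
T5 scale by (-1, 2, 2): (150/13, -2, -22/13) → (-150/13, -4, -44/13)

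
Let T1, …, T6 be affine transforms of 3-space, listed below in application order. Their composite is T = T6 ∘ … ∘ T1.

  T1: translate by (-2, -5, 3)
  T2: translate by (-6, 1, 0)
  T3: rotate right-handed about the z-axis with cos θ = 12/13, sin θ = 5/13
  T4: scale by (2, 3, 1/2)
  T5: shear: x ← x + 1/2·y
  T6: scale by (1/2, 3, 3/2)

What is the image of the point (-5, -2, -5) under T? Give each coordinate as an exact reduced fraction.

T(p) = (-915/52, -1233/13, -3/2)

T1 translate by (-2, -5, 3): (-5, -2, -5) → (-7, -7, -2)
T2 translate by (-6, 1, 0): (-7, -7, -2) → (-13, -6, -2)
T3 rotate right-handed about the z-axis with cos θ = 12/13, sin θ = 5/13: (-13, -6, -2) → (-126/13, -137/13, -2)
T4 scale by (2, 3, 1/2): (-126/13, -137/13, -2) → (-252/13, -411/13, -1)
T5 shear: x ← x + 1/2·y: (-252/13, -411/13, -1) → (-915/26, -411/13, -1)
T6 scale by (1/2, 3, 3/2): (-915/26, -411/13, -1) → (-915/52, -1233/13, -3/2)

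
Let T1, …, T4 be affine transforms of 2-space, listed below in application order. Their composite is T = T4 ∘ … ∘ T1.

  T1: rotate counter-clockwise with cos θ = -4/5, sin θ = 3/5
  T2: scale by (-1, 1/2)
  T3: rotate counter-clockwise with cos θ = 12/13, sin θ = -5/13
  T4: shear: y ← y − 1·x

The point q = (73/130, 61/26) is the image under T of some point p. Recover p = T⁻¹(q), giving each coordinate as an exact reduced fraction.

p = (3, -5)

T1 = [-4/5 -3/5 0; 3/5 -4/5 0; 0 0 1]
T2·T1 = [4/5 3/5 0; 3/10 -2/5 0; 0 0 1]
T3·…·T1 = [111/130 2/5 0; -2/65 -3/5 0; 0 0 1]
T4·…·T1 = [111/130 2/5 0; -23/26 -1 0; 0 0 1]
det M = -1/2; M⁻¹ = [2 4/5 0; -23/13 -111/65 0; 0 0 1]
M⁻¹ · (73/130, 61/26)ᵀ = (3, -5)ᵀ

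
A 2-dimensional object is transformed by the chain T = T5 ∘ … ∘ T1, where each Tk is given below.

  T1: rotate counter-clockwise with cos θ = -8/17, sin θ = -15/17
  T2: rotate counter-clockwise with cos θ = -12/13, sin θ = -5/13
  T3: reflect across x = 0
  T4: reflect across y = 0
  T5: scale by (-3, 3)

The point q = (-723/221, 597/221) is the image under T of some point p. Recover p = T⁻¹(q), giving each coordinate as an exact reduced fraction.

T1 = [-8/17 15/17 0; -15/17 -8/17 0; 0 0 1]
T2·T1 = [21/221 -220/221 0; 220/221 21/221 0; 0 0 1]
T3·…·T1 = [-21/221 220/221 0; 220/221 21/221 0; 0 0 1]
T4·…·T1 = [-21/221 220/221 0; -220/221 -21/221 0; 0 0 1]
T5·…·T1 = [63/221 -660/221 0; -660/221 -63/221 0; 0 0 1]
det M = -9; M⁻¹ = [7/221 -220/663 0; -220/663 -7/221 0; 0 0 1]
M⁻¹ · (-723/221, 597/221)ᵀ = (-1, 1)ᵀ

p = (-1, 1)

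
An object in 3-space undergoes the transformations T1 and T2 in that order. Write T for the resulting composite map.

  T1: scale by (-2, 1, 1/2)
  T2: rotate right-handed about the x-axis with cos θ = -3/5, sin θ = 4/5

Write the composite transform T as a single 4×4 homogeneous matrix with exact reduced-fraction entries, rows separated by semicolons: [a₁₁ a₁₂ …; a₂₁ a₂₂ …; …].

T = [-2 0 0 0; 0 -3/5 -2/5 0; 0 4/5 -3/10 0; 0 0 0 1]

T1 = [-2 0 0 0; 0 1 0 0; 0 0 1/2 0; 0 0 0 1]
T2·T1 = [-2 0 0 0; 0 -3/5 -2/5 0; 0 4/5 -3/10 0; 0 0 0 1]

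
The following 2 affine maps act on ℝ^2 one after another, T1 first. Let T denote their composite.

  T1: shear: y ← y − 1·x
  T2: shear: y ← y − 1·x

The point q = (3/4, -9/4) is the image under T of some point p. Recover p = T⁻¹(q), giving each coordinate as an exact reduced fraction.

p = (3/4, -3/4)

T1 = [1 0 0; -1 1 0; 0 0 1]
T2·T1 = [1 0 0; -2 1 0; 0 0 1]
det M = 1; M⁻¹ = [1 0 0; 2 1 0; 0 0 1]
M⁻¹ · (3/4, -9/4)ᵀ = (3/4, -3/4)ᵀ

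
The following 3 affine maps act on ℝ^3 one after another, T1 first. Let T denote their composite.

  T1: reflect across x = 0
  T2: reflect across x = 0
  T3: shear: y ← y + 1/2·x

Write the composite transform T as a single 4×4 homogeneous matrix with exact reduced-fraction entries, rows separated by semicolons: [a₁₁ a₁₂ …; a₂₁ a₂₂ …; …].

T = [1 0 0 0; 1/2 1 0 0; 0 0 1 0; 0 0 0 1]

T1 = [-1 0 0 0; 0 1 0 0; 0 0 1 0; 0 0 0 1]
T2·T1 = [1 0 0 0; 0 1 0 0; 0 0 1 0; 0 0 0 1]
T3·…·T1 = [1 0 0 0; 1/2 1 0 0; 0 0 1 0; 0 0 0 1]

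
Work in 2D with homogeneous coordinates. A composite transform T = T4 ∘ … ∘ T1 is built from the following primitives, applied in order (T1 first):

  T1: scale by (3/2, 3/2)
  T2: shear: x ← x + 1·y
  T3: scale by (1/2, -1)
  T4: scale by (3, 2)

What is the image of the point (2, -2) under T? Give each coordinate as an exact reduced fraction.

T1 scale by (3/2, 3/2): (2, -2) → (3, -3)
T2 shear: x ← x + 1·y: (3, -3) → (0, -3)
T3 scale by (1/2, -1): (0, -3) → (0, 3)
T4 scale by (3, 2): (0, 3) → (0, 6)

T(p) = (0, 6)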